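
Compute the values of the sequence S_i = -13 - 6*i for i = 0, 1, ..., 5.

This is an arithmetic sequence.
i=0: S_0 = -13 + -6*0 = -13
i=1: S_1 = -13 + -6*1 = -19
i=2: S_2 = -13 + -6*2 = -25
i=3: S_3 = -13 + -6*3 = -31
i=4: S_4 = -13 + -6*4 = -37
i=5: S_5 = -13 + -6*5 = -43
The first 6 terms are: [-13, -19, -25, -31, -37, -43]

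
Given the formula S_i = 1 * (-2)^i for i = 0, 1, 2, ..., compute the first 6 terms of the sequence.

This is a geometric sequence.
i=0: S_0 = 1 * (-2)^0 = 1
i=1: S_1 = 1 * (-2)^1 = -2
i=2: S_2 = 1 * (-2)^2 = 4
i=3: S_3 = 1 * (-2)^3 = -8
i=4: S_4 = 1 * (-2)^4 = 16
i=5: S_5 = 1 * (-2)^5 = -32
The first 6 terms are: [1, -2, 4, -8, 16, -32]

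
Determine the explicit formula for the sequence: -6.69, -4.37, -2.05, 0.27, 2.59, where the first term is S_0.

Check differences: -4.37 - -6.69 = 2.32
-2.05 - -4.37 = 2.32
Common difference d = 2.32.
First term a = -6.69.
Formula: S_i = -6.69 + 2.32*i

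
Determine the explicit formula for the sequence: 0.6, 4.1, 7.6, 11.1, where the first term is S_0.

Check differences: 4.1 - 0.6 = 3.5
7.6 - 4.1 = 3.5
Common difference d = 3.5.
First term a = 0.6.
Formula: S_i = 0.60 + 3.50*i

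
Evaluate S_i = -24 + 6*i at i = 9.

S_9 = -24 + 6*9 = -24 + 54 = 30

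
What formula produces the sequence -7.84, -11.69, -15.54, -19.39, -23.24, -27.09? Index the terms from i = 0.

Check differences: -11.69 - -7.84 = -3.85
-15.54 - -11.69 = -3.85
Common difference d = -3.85.
First term a = -7.84.
Formula: S_i = -7.84 - 3.85*i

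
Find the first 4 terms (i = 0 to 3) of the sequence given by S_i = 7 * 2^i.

This is a geometric sequence.
i=0: S_0 = 7 * 2^0 = 7
i=1: S_1 = 7 * 2^1 = 14
i=2: S_2 = 7 * 2^2 = 28
i=3: S_3 = 7 * 2^3 = 56
The first 4 terms are: [7, 14, 28, 56]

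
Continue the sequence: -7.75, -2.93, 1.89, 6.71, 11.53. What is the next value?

Differences: -2.93 - -7.75 = 4.82
This is an arithmetic sequence with common difference d = 4.82.
Next term = 11.53 + 4.82 = 16.35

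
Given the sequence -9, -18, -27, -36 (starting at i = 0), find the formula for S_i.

Check differences: -18 - -9 = -9
-27 - -18 = -9
Common difference d = -9.
First term a = -9.
Formula: S_i = -9 - 9*i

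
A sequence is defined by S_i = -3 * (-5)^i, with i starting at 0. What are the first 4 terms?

This is a geometric sequence.
i=0: S_0 = -3 * (-5)^0 = -3
i=1: S_1 = -3 * (-5)^1 = 15
i=2: S_2 = -3 * (-5)^2 = -75
i=3: S_3 = -3 * (-5)^3 = 375
The first 4 terms are: [-3, 15, -75, 375]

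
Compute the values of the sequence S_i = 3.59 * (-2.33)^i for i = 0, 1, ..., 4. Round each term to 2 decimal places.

This is a geometric sequence.
i=0: S_0 = 3.59 * (-2.33)^0 = 3.59
i=1: S_1 = 3.59 * (-2.33)^1 ≈ -8.36
i=2: S_2 = 3.59 * (-2.33)^2 ≈ 19.49
i=3: S_3 = 3.59 * (-2.33)^3 ≈ -45.41
i=4: S_4 = 3.59 * (-2.33)^4 ≈ 105.81
The first 5 terms are: [3.59, -8.36, 19.49, -45.41, 105.81]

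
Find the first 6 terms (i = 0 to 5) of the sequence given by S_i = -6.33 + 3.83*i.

This is an arithmetic sequence.
i=0: S_0 = -6.33 + 3.83*0 = -6.33
i=1: S_1 = -6.33 + 3.83*1 = -2.5
i=2: S_2 = -6.33 + 3.83*2 = 1.33
i=3: S_3 = -6.33 + 3.83*3 = 5.16
i=4: S_4 = -6.33 + 3.83*4 = 8.99
i=5: S_5 = -6.33 + 3.83*5 = 12.82
The first 6 terms are: [-6.33, -2.5, 1.33, 5.16, 8.99, 12.82]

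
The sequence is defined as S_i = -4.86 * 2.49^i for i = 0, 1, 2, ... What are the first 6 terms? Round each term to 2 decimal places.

This is a geometric sequence.
i=0: S_0 = -4.86 * 2.49^0 = -4.86
i=1: S_1 = -4.86 * 2.49^1 ≈ -12.1
i=2: S_2 = -4.86 * 2.49^2 ≈ -30.13
i=3: S_3 = -4.86 * 2.49^3 ≈ -75.03
i=4: S_4 = -4.86 * 2.49^4 ≈ -186.82
i=5: S_5 = -4.86 * 2.49^5 ≈ -465.19
The first 6 terms are: [-4.86, -12.1, -30.13, -75.03, -186.82, -465.19]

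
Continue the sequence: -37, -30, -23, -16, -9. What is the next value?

Differences: -30 - -37 = 7
This is an arithmetic sequence with common difference d = 7.
Next term = -9 + 7 = -2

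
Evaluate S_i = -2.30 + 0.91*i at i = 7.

S_7 = -2.3 + 0.91*7 = -2.3 + 6.37 = 4.07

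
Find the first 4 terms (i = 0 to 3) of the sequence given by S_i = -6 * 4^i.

This is a geometric sequence.
i=0: S_0 = -6 * 4^0 = -6
i=1: S_1 = -6 * 4^1 = -24
i=2: S_2 = -6 * 4^2 = -96
i=3: S_3 = -6 * 4^3 = -384
The first 4 terms are: [-6, -24, -96, -384]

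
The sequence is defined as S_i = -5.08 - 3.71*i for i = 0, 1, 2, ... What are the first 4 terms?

This is an arithmetic sequence.
i=0: S_0 = -5.08 + -3.71*0 = -5.08
i=1: S_1 = -5.08 + -3.71*1 = -8.79
i=2: S_2 = -5.08 + -3.71*2 = -12.5
i=3: S_3 = -5.08 + -3.71*3 = -16.21
The first 4 terms are: [-5.08, -8.79, -12.5, -16.21]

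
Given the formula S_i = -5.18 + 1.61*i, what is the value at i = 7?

S_7 = -5.18 + 1.61*7 = -5.18 + 11.27 = 6.09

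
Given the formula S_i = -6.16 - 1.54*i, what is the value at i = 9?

S_9 = -6.16 + -1.54*9 = -6.16 + -13.86 = -20.02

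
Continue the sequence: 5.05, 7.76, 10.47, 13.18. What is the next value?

Differences: 7.76 - 5.05 = 2.71
This is an arithmetic sequence with common difference d = 2.71.
Next term = 13.18 + 2.71 = 15.89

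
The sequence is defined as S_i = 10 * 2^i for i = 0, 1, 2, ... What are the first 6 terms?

This is a geometric sequence.
i=0: S_0 = 10 * 2^0 = 10
i=1: S_1 = 10 * 2^1 = 20
i=2: S_2 = 10 * 2^2 = 40
i=3: S_3 = 10 * 2^3 = 80
i=4: S_4 = 10 * 2^4 = 160
i=5: S_5 = 10 * 2^5 = 320
The first 6 terms are: [10, 20, 40, 80, 160, 320]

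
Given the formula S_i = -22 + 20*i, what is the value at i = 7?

S_7 = -22 + 20*7 = -22 + 140 = 118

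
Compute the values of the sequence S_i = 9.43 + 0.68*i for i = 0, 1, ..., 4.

This is an arithmetic sequence.
i=0: S_0 = 9.43 + 0.68*0 = 9.43
i=1: S_1 = 9.43 + 0.68*1 = 10.11
i=2: S_2 = 9.43 + 0.68*2 = 10.79
i=3: S_3 = 9.43 + 0.68*3 = 11.47
i=4: S_4 = 9.43 + 0.68*4 = 12.15
The first 5 terms are: [9.43, 10.11, 10.79, 11.47, 12.15]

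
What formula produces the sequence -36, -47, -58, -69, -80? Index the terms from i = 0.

Check differences: -47 - -36 = -11
-58 - -47 = -11
Common difference d = -11.
First term a = -36.
Formula: S_i = -36 - 11*i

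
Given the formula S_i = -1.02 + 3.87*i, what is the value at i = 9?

S_9 = -1.02 + 3.87*9 = -1.02 + 34.83 = 33.81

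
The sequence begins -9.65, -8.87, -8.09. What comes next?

Differences: -8.87 - -9.65 = 0.78
This is an arithmetic sequence with common difference d = 0.78.
Next term = -8.09 + 0.78 = -7.31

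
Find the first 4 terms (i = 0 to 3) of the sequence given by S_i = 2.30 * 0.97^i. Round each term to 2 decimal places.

This is a geometric sequence.
i=0: S_0 = 2.3 * 0.97^0 = 2.3
i=1: S_1 = 2.3 * 0.97^1 ≈ 2.23
i=2: S_2 = 2.3 * 0.97^2 ≈ 2.16
i=3: S_3 = 2.3 * 0.97^3 ≈ 2.1
The first 4 terms are: [2.3, 2.23, 2.16, 2.1]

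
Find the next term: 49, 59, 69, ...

Differences: 59 - 49 = 10
This is an arithmetic sequence with common difference d = 10.
Next term = 69 + 10 = 79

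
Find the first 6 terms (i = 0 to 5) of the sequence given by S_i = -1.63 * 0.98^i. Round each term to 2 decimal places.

This is a geometric sequence.
i=0: S_0 = -1.63 * 0.98^0 = -1.63
i=1: S_1 = -1.63 * 0.98^1 ≈ -1.6
i=2: S_2 = -1.63 * 0.98^2 ≈ -1.57
i=3: S_3 = -1.63 * 0.98^3 ≈ -1.53
i=4: S_4 = -1.63 * 0.98^4 ≈ -1.5
i=5: S_5 = -1.63 * 0.98^5 ≈ -1.47
The first 6 terms are: [-1.63, -1.6, -1.57, -1.53, -1.5, -1.47]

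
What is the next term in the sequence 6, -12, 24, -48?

Ratios: -12 / 6 = -2.0
This is a geometric sequence with common ratio r = -2.
Next term = -48 * -2 = 96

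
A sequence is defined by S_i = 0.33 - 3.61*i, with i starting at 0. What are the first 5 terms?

This is an arithmetic sequence.
i=0: S_0 = 0.33 + -3.61*0 = 0.33
i=1: S_1 = 0.33 + -3.61*1 = -3.28
i=2: S_2 = 0.33 + -3.61*2 = -6.89
i=3: S_3 = 0.33 + -3.61*3 = -10.5
i=4: S_4 = 0.33 + -3.61*4 = -14.11
The first 5 terms are: [0.33, -3.28, -6.89, -10.5, -14.11]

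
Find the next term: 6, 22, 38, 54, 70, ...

Differences: 22 - 6 = 16
This is an arithmetic sequence with common difference d = 16.
Next term = 70 + 16 = 86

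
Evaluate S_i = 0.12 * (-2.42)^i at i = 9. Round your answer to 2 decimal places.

S_9 = 0.12 * (-2.42)^9 ≈ 0.12 * -2846.6777 ≈ -341.6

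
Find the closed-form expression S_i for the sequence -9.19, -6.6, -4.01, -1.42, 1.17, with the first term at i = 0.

Check differences: -6.6 - -9.19 = 2.59
-4.01 - -6.6 = 2.59
Common difference d = 2.59.
First term a = -9.19.
Formula: S_i = -9.19 + 2.59*i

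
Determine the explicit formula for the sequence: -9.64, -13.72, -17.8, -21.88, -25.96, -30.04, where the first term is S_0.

Check differences: -13.72 - -9.64 = -4.08
-17.8 - -13.72 = -4.08
Common difference d = -4.08.
First term a = -9.64.
Formula: S_i = -9.64 - 4.08*i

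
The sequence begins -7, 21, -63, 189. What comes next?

Ratios: 21 / -7 = -3.0
This is a geometric sequence with common ratio r = -3.
Next term = 189 * -3 = -567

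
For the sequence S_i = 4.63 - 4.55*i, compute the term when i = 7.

S_7 = 4.63 + -4.55*7 = 4.63 + -31.85 = -27.22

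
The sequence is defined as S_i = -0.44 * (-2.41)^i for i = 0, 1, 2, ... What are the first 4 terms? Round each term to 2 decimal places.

This is a geometric sequence.
i=0: S_0 = -0.44 * (-2.41)^0 = -0.44
i=1: S_1 = -0.44 * (-2.41)^1 ≈ 1.06
i=2: S_2 = -0.44 * (-2.41)^2 ≈ -2.56
i=3: S_3 = -0.44 * (-2.41)^3 ≈ 6.16
The first 4 terms are: [-0.44, 1.06, -2.56, 6.16]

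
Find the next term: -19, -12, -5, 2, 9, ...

Differences: -12 - -19 = 7
This is an arithmetic sequence with common difference d = 7.
Next term = 9 + 7 = 16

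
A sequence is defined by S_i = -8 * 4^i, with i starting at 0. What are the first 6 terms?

This is a geometric sequence.
i=0: S_0 = -8 * 4^0 = -8
i=1: S_1 = -8 * 4^1 = -32
i=2: S_2 = -8 * 4^2 = -128
i=3: S_3 = -8 * 4^3 = -512
i=4: S_4 = -8 * 4^4 = -2048
i=5: S_5 = -8 * 4^5 = -8192
The first 6 terms are: [-8, -32, -128, -512, -2048, -8192]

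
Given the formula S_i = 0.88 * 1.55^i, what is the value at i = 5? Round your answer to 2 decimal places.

S_5 = 0.88 * 1.55^5 ≈ 0.88 * 8.9466 ≈ 7.87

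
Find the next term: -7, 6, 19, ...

Differences: 6 - -7 = 13
This is an arithmetic sequence with common difference d = 13.
Next term = 19 + 13 = 32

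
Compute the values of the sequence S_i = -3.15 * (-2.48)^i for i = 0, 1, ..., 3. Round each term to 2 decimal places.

This is a geometric sequence.
i=0: S_0 = -3.15 * (-2.48)^0 = -3.15
i=1: S_1 = -3.15 * (-2.48)^1 ≈ 7.81
i=2: S_2 = -3.15 * (-2.48)^2 ≈ -19.37
i=3: S_3 = -3.15 * (-2.48)^3 ≈ 48.05
The first 4 terms are: [-3.15, 7.81, -19.37, 48.05]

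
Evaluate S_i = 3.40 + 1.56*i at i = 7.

S_7 = 3.4 + 1.56*7 = 3.4 + 10.92 = 14.32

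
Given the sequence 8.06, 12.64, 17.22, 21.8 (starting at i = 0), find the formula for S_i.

Check differences: 12.64 - 8.06 = 4.58
17.22 - 12.64 = 4.58
Common difference d = 4.58.
First term a = 8.06.
Formula: S_i = 8.06 + 4.58*i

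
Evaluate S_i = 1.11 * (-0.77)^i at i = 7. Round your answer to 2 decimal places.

S_7 = 1.11 * (-0.77)^7 ≈ 1.11 * -0.1605 ≈ -0.18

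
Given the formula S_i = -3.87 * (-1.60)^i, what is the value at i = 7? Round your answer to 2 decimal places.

S_7 = -3.87 * (-1.6)^7 ≈ -3.87 * -26.8435 ≈ 103.88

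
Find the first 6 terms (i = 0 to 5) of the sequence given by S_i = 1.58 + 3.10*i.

This is an arithmetic sequence.
i=0: S_0 = 1.58 + 3.1*0 = 1.58
i=1: S_1 = 1.58 + 3.1*1 = 4.68
i=2: S_2 = 1.58 + 3.1*2 = 7.78
i=3: S_3 = 1.58 + 3.1*3 = 10.88
i=4: S_4 = 1.58 + 3.1*4 = 13.98
i=5: S_5 = 1.58 + 3.1*5 = 17.08
The first 6 terms are: [1.58, 4.68, 7.78, 10.88, 13.98, 17.08]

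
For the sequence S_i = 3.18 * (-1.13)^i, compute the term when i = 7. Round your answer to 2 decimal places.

S_7 = 3.18 * (-1.13)^7 ≈ 3.18 * -2.3526 ≈ -7.48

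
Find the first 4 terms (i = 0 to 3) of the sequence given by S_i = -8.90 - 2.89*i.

This is an arithmetic sequence.
i=0: S_0 = -8.9 + -2.89*0 = -8.9
i=1: S_1 = -8.9 + -2.89*1 = -11.79
i=2: S_2 = -8.9 + -2.89*2 = -14.68
i=3: S_3 = -8.9 + -2.89*3 = -17.57
The first 4 terms are: [-8.9, -11.79, -14.68, -17.57]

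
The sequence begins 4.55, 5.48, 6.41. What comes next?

Differences: 5.48 - 4.55 = 0.93
This is an arithmetic sequence with common difference d = 0.93.
Next term = 6.41 + 0.93 = 7.34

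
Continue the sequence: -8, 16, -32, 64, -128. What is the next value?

Ratios: 16 / -8 = -2.0
This is a geometric sequence with common ratio r = -2.
Next term = -128 * -2 = 256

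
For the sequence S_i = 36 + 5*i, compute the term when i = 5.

S_5 = 36 + 5*5 = 36 + 25 = 61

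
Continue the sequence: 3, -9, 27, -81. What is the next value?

Ratios: -9 / 3 = -3.0
This is a geometric sequence with common ratio r = -3.
Next term = -81 * -3 = 243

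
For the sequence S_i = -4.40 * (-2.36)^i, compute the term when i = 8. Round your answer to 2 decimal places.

S_8 = -4.4 * (-2.36)^8 ≈ -4.4 * 962.268 ≈ -4233.98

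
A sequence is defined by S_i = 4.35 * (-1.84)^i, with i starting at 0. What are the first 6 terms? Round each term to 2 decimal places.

This is a geometric sequence.
i=0: S_0 = 4.35 * (-1.84)^0 = 4.35
i=1: S_1 = 4.35 * (-1.84)^1 ≈ -8.0
i=2: S_2 = 4.35 * (-1.84)^2 ≈ 14.73
i=3: S_3 = 4.35 * (-1.84)^3 ≈ -27.1
i=4: S_4 = 4.35 * (-1.84)^4 ≈ 49.86
i=5: S_5 = 4.35 * (-1.84)^5 ≈ -91.74
The first 6 terms are: [4.35, -8.0, 14.73, -27.1, 49.86, -91.74]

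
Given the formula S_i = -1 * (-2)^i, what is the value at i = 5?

S_5 = -1 * (-2)^5 = -1 * -32 = 32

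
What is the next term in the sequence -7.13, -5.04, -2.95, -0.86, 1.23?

Differences: -5.04 - -7.13 = 2.09
This is an arithmetic sequence with common difference d = 2.09.
Next term = 1.23 + 2.09 = 3.32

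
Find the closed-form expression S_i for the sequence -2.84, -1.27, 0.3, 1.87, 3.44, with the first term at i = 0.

Check differences: -1.27 - -2.84 = 1.57
0.3 - -1.27 = 1.57
Common difference d = 1.57.
First term a = -2.84.
Formula: S_i = -2.84 + 1.57*i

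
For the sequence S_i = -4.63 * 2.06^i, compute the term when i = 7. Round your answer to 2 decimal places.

S_7 = -4.63 * 2.06^7 ≈ -4.63 * 157.4239 ≈ -728.87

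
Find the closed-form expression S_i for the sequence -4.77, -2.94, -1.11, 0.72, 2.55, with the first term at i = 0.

Check differences: -2.94 - -4.77 = 1.83
-1.11 - -2.94 = 1.83
Common difference d = 1.83.
First term a = -4.77.
Formula: S_i = -4.77 + 1.83*i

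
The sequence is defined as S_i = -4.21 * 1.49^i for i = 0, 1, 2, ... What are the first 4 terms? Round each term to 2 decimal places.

This is a geometric sequence.
i=0: S_0 = -4.21 * 1.49^0 = -4.21
i=1: S_1 = -4.21 * 1.49^1 ≈ -6.27
i=2: S_2 = -4.21 * 1.49^2 ≈ -9.35
i=3: S_3 = -4.21 * 1.49^3 ≈ -13.93
The first 4 terms are: [-4.21, -6.27, -9.35, -13.93]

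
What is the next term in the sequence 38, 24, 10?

Differences: 24 - 38 = -14
This is an arithmetic sequence with common difference d = -14.
Next term = 10 + -14 = -4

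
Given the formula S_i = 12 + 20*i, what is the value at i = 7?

S_7 = 12 + 20*7 = 12 + 140 = 152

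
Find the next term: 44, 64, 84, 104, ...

Differences: 64 - 44 = 20
This is an arithmetic sequence with common difference d = 20.
Next term = 104 + 20 = 124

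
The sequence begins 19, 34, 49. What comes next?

Differences: 34 - 19 = 15
This is an arithmetic sequence with common difference d = 15.
Next term = 49 + 15 = 64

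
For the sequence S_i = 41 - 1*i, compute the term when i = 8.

S_8 = 41 + -1*8 = 41 + -8 = 33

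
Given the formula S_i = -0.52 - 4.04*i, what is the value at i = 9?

S_9 = -0.52 + -4.04*9 = -0.52 + -36.36 = -36.88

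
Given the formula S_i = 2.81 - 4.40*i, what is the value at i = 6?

S_6 = 2.81 + -4.4*6 = 2.81 + -26.4 = -23.59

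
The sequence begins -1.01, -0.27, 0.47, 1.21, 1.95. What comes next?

Differences: -0.27 - -1.01 = 0.74
This is an arithmetic sequence with common difference d = 0.74.
Next term = 1.95 + 0.74 = 2.69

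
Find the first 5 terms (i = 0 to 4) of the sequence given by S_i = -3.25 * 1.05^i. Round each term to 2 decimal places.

This is a geometric sequence.
i=0: S_0 = -3.25 * 1.05^0 = -3.25
i=1: S_1 = -3.25 * 1.05^1 ≈ -3.41
i=2: S_2 = -3.25 * 1.05^2 ≈ -3.58
i=3: S_3 = -3.25 * 1.05^3 ≈ -3.76
i=4: S_4 = -3.25 * 1.05^4 ≈ -3.95
The first 5 terms are: [-3.25, -3.41, -3.58, -3.76, -3.95]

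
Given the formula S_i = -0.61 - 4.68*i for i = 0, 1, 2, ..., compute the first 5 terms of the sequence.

This is an arithmetic sequence.
i=0: S_0 = -0.61 + -4.68*0 = -0.61
i=1: S_1 = -0.61 + -4.68*1 = -5.29
i=2: S_2 = -0.61 + -4.68*2 = -9.97
i=3: S_3 = -0.61 + -4.68*3 = -14.65
i=4: S_4 = -0.61 + -4.68*4 = -19.33
The first 5 terms are: [-0.61, -5.29, -9.97, -14.65, -19.33]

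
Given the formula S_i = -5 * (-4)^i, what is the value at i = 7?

S_7 = -5 * (-4)^7 = -5 * -16384 = 81920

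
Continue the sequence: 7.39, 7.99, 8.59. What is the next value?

Differences: 7.99 - 7.39 = 0.6
This is an arithmetic sequence with common difference d = 0.6.
Next term = 8.59 + 0.6 = 9.19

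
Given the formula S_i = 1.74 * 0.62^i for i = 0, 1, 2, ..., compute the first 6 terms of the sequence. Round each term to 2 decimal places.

This is a geometric sequence.
i=0: S_0 = 1.74 * 0.62^0 = 1.74
i=1: S_1 = 1.74 * 0.62^1 ≈ 1.08
i=2: S_2 = 1.74 * 0.62^2 ≈ 0.67
i=3: S_3 = 1.74 * 0.62^3 ≈ 0.41
i=4: S_4 = 1.74 * 0.62^4 ≈ 0.26
i=5: S_5 = 1.74 * 0.62^5 ≈ 0.16
The first 6 terms are: [1.74, 1.08, 0.67, 0.41, 0.26, 0.16]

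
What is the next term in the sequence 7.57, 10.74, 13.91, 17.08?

Differences: 10.74 - 7.57 = 3.17
This is an arithmetic sequence with common difference d = 3.17.
Next term = 17.08 + 3.17 = 20.25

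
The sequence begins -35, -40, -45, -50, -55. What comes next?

Differences: -40 - -35 = -5
This is an arithmetic sequence with common difference d = -5.
Next term = -55 + -5 = -60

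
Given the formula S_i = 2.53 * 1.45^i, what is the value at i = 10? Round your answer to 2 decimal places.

S_10 = 2.53 * 1.45^10 ≈ 2.53 * 41.0847 ≈ 103.94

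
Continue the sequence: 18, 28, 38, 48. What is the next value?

Differences: 28 - 18 = 10
This is an arithmetic sequence with common difference d = 10.
Next term = 48 + 10 = 58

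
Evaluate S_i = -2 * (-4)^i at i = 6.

S_6 = -2 * (-4)^6 = -2 * 4096 = -8192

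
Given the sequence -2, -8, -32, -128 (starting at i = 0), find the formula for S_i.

Check ratios: -8 / -2 = 4.0
Common ratio r = 4.
First term a = -2.
Formula: S_i = -2 * 4^i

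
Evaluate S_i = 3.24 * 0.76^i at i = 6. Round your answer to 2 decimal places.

S_6 = 3.24 * 0.76^6 ≈ 3.24 * 0.1927 ≈ 0.62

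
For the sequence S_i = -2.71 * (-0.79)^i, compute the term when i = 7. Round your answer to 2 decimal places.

S_7 = -2.71 * (-0.79)^7 ≈ -2.71 * -0.192 ≈ 0.52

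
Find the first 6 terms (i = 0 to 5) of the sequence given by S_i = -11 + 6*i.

This is an arithmetic sequence.
i=0: S_0 = -11 + 6*0 = -11
i=1: S_1 = -11 + 6*1 = -5
i=2: S_2 = -11 + 6*2 = 1
i=3: S_3 = -11 + 6*3 = 7
i=4: S_4 = -11 + 6*4 = 13
i=5: S_5 = -11 + 6*5 = 19
The first 6 terms are: [-11, -5, 1, 7, 13, 19]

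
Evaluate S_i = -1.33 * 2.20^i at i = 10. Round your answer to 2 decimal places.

S_10 = -1.33 * 2.2^10 ≈ -1.33 * 2655.9923 ≈ -3532.47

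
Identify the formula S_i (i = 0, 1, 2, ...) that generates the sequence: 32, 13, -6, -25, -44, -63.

Check differences: 13 - 32 = -19
-6 - 13 = -19
Common difference d = -19.
First term a = 32.
Formula: S_i = 32 - 19*i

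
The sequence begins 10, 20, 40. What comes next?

Ratios: 20 / 10 = 2.0
This is a geometric sequence with common ratio r = 2.
Next term = 40 * 2 = 80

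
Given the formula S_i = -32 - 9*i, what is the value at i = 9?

S_9 = -32 + -9*9 = -32 + -81 = -113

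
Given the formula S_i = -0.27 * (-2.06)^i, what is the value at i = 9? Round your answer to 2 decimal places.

S_9 = -0.27 * (-2.06)^9 ≈ -0.27 * -668.0439 ≈ 180.37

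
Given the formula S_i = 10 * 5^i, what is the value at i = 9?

S_9 = 10 * 5^9 = 10 * 1953125 = 19531250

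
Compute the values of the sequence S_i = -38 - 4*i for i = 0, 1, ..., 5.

This is an arithmetic sequence.
i=0: S_0 = -38 + -4*0 = -38
i=1: S_1 = -38 + -4*1 = -42
i=2: S_2 = -38 + -4*2 = -46
i=3: S_3 = -38 + -4*3 = -50
i=4: S_4 = -38 + -4*4 = -54
i=5: S_5 = -38 + -4*5 = -58
The first 6 terms are: [-38, -42, -46, -50, -54, -58]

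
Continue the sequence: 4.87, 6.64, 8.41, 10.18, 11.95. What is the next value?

Differences: 6.64 - 4.87 = 1.77
This is an arithmetic sequence with common difference d = 1.77.
Next term = 11.95 + 1.77 = 13.72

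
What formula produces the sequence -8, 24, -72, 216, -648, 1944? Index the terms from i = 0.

Check ratios: 24 / -8 = -3.0
Common ratio r = -3.
First term a = -8.
Formula: S_i = -8 * (-3)^i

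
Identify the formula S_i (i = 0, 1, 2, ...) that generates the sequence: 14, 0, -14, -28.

Check differences: 0 - 14 = -14
-14 - 0 = -14
Common difference d = -14.
First term a = 14.
Formula: S_i = 14 - 14*i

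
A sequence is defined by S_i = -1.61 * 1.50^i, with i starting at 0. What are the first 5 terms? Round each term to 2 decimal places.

This is a geometric sequence.
i=0: S_0 = -1.61 * 1.5^0 = -1.61
i=1: S_1 = -1.61 * 1.5^1 ≈ -2.42
i=2: S_2 = -1.61 * 1.5^2 ≈ -3.62
i=3: S_3 = -1.61 * 1.5^3 ≈ -5.43
i=4: S_4 = -1.61 * 1.5^4 ≈ -8.15
The first 5 terms are: [-1.61, -2.42, -3.62, -5.43, -8.15]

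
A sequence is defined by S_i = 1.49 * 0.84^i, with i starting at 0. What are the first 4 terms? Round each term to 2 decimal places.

This is a geometric sequence.
i=0: S_0 = 1.49 * 0.84^0 = 1.49
i=1: S_1 = 1.49 * 0.84^1 ≈ 1.25
i=2: S_2 = 1.49 * 0.84^2 ≈ 1.05
i=3: S_3 = 1.49 * 0.84^3 ≈ 0.88
The first 4 terms are: [1.49, 1.25, 1.05, 0.88]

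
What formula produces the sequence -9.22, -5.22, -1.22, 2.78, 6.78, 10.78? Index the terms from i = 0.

Check differences: -5.22 - -9.22 = 4.0
-1.22 - -5.22 = 4.0
Common difference d = 4.0.
First term a = -9.22.
Formula: S_i = -9.22 + 4.00*i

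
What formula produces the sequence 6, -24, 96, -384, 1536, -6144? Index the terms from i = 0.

Check ratios: -24 / 6 = -4.0
Common ratio r = -4.
First term a = 6.
Formula: S_i = 6 * (-4)^i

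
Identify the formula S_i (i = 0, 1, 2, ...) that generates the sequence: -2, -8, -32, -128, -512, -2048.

Check ratios: -8 / -2 = 4.0
Common ratio r = 4.
First term a = -2.
Formula: S_i = -2 * 4^i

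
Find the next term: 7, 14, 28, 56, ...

Ratios: 14 / 7 = 2.0
This is a geometric sequence with common ratio r = 2.
Next term = 56 * 2 = 112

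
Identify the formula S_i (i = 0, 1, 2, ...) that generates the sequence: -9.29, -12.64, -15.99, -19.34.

Check differences: -12.64 - -9.29 = -3.35
-15.99 - -12.64 = -3.35
Common difference d = -3.35.
First term a = -9.29.
Formula: S_i = -9.29 - 3.35*i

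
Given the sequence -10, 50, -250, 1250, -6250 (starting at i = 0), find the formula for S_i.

Check ratios: 50 / -10 = -5.0
Common ratio r = -5.
First term a = -10.
Formula: S_i = -10 * (-5)^i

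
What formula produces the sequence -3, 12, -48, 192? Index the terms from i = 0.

Check ratios: 12 / -3 = -4.0
Common ratio r = -4.
First term a = -3.
Formula: S_i = -3 * (-4)^i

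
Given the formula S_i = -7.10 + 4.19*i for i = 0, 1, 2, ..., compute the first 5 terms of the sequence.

This is an arithmetic sequence.
i=0: S_0 = -7.1 + 4.19*0 = -7.1
i=1: S_1 = -7.1 + 4.19*1 = -2.91
i=2: S_2 = -7.1 + 4.19*2 = 1.28
i=3: S_3 = -7.1 + 4.19*3 = 5.47
i=4: S_4 = -7.1 + 4.19*4 = 9.66
The first 5 terms are: [-7.1, -2.91, 1.28, 5.47, 9.66]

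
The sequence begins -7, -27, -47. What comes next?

Differences: -27 - -7 = -20
This is an arithmetic sequence with common difference d = -20.
Next term = -47 + -20 = -67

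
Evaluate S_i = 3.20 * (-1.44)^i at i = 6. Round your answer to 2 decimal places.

S_6 = 3.2 * (-1.44)^6 ≈ 3.2 * 8.9161 ≈ 28.53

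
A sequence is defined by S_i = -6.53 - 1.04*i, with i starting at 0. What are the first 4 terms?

This is an arithmetic sequence.
i=0: S_0 = -6.53 + -1.04*0 = -6.53
i=1: S_1 = -6.53 + -1.04*1 = -7.57
i=2: S_2 = -6.53 + -1.04*2 = -8.61
i=3: S_3 = -6.53 + -1.04*3 = -9.65
The first 4 terms are: [-6.53, -7.57, -8.61, -9.65]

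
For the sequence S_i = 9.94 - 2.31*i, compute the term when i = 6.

S_6 = 9.94 + -2.31*6 = 9.94 + -13.86 = -3.92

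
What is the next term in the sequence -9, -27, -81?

Ratios: -27 / -9 = 3.0
This is a geometric sequence with common ratio r = 3.
Next term = -81 * 3 = -243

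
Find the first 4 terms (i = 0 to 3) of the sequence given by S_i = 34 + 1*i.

This is an arithmetic sequence.
i=0: S_0 = 34 + 1*0 = 34
i=1: S_1 = 34 + 1*1 = 35
i=2: S_2 = 34 + 1*2 = 36
i=3: S_3 = 34 + 1*3 = 37
The first 4 terms are: [34, 35, 36, 37]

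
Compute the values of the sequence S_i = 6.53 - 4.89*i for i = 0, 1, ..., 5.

This is an arithmetic sequence.
i=0: S_0 = 6.53 + -4.89*0 = 6.53
i=1: S_1 = 6.53 + -4.89*1 = 1.64
i=2: S_2 = 6.53 + -4.89*2 = -3.25
i=3: S_3 = 6.53 + -4.89*3 = -8.14
i=4: S_4 = 6.53 + -4.89*4 = -13.03
i=5: S_5 = 6.53 + -4.89*5 = -17.92
The first 6 terms are: [6.53, 1.64, -3.25, -8.14, -13.03, -17.92]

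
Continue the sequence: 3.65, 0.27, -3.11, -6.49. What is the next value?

Differences: 0.27 - 3.65 = -3.38
This is an arithmetic sequence with common difference d = -3.38.
Next term = -6.49 + -3.38 = -9.87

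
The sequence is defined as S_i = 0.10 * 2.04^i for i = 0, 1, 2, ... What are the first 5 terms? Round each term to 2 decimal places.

This is a geometric sequence.
i=0: S_0 = 0.1 * 2.04^0 = 0.1
i=1: S_1 = 0.1 * 2.04^1 ≈ 0.2
i=2: S_2 = 0.1 * 2.04^2 ≈ 0.42
i=3: S_3 = 0.1 * 2.04^3 ≈ 0.85
i=4: S_4 = 0.1 * 2.04^4 ≈ 1.73
The first 5 terms are: [0.1, 0.2, 0.42, 0.85, 1.73]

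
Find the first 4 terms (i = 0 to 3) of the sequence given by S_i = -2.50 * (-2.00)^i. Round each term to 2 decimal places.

This is a geometric sequence.
i=0: S_0 = -2.5 * (-2.0)^0 = -2.5
i=1: S_1 = -2.5 * (-2.0)^1 = 5.0
i=2: S_2 = -2.5 * (-2.0)^2 = -10.0
i=3: S_3 = -2.5 * (-2.0)^3 = 20.0
The first 4 terms are: [-2.5, 5.0, -10.0, 20.0]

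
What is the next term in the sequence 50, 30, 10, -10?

Differences: 30 - 50 = -20
This is an arithmetic sequence with common difference d = -20.
Next term = -10 + -20 = -30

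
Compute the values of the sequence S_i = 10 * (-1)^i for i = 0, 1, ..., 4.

This is a geometric sequence.
i=0: S_0 = 10 * (-1)^0 = 10
i=1: S_1 = 10 * (-1)^1 = -10
i=2: S_2 = 10 * (-1)^2 = 10
i=3: S_3 = 10 * (-1)^3 = -10
i=4: S_4 = 10 * (-1)^4 = 10
The first 5 terms are: [10, -10, 10, -10, 10]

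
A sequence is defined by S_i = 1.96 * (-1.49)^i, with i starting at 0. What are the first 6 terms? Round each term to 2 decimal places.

This is a geometric sequence.
i=0: S_0 = 1.96 * (-1.49)^0 = 1.96
i=1: S_1 = 1.96 * (-1.49)^1 ≈ -2.92
i=2: S_2 = 1.96 * (-1.49)^2 ≈ 4.35
i=3: S_3 = 1.96 * (-1.49)^3 ≈ -6.48
i=4: S_4 = 1.96 * (-1.49)^4 ≈ 9.66
i=5: S_5 = 1.96 * (-1.49)^5 ≈ -14.39
The first 6 terms are: [1.96, -2.92, 4.35, -6.48, 9.66, -14.39]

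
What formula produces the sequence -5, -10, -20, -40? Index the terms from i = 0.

Check ratios: -10 / -5 = 2.0
Common ratio r = 2.
First term a = -5.
Formula: S_i = -5 * 2^i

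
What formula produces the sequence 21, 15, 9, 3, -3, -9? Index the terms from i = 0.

Check differences: 15 - 21 = -6
9 - 15 = -6
Common difference d = -6.
First term a = 21.
Formula: S_i = 21 - 6*i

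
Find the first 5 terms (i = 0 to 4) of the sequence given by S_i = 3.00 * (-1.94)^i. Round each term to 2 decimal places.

This is a geometric sequence.
i=0: S_0 = 3.0 * (-1.94)^0 = 3.0
i=1: S_1 = 3.0 * (-1.94)^1 = -5.82
i=2: S_2 = 3.0 * (-1.94)^2 ≈ 11.29
i=3: S_3 = 3.0 * (-1.94)^3 ≈ -21.9
i=4: S_4 = 3.0 * (-1.94)^4 ≈ 42.49
The first 5 terms are: [3.0, -5.82, 11.29, -21.9, 42.49]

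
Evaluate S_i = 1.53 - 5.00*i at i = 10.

S_10 = 1.53 + -5.0*10 = 1.53 + -50.0 = -48.47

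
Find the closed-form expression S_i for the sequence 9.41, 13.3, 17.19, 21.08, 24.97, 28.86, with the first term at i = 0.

Check differences: 13.3 - 9.41 = 3.89
17.19 - 13.3 = 3.89
Common difference d = 3.89.
First term a = 9.41.
Formula: S_i = 9.41 + 3.89*i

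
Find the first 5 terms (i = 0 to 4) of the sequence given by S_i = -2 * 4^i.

This is a geometric sequence.
i=0: S_0 = -2 * 4^0 = -2
i=1: S_1 = -2 * 4^1 = -8
i=2: S_2 = -2 * 4^2 = -32
i=3: S_3 = -2 * 4^3 = -128
i=4: S_4 = -2 * 4^4 = -512
The first 5 terms are: [-2, -8, -32, -128, -512]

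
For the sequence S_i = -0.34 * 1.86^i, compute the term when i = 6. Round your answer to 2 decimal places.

S_6 = -0.34 * 1.86^6 ≈ -0.34 * 41.4074 ≈ -14.08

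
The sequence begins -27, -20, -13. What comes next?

Differences: -20 - -27 = 7
This is an arithmetic sequence with common difference d = 7.
Next term = -13 + 7 = -6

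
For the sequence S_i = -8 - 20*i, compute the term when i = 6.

S_6 = -8 + -20*6 = -8 + -120 = -128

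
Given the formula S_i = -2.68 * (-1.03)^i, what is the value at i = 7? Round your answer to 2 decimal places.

S_7 = -2.68 * (-1.03)^7 ≈ -2.68 * -1.2299 ≈ 3.3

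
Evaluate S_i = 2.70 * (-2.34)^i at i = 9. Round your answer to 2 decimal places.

S_9 = 2.7 * (-2.34)^9 ≈ 2.7 * -2103.501 ≈ -5679.45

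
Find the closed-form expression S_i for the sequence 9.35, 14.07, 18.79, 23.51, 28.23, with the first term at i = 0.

Check differences: 14.07 - 9.35 = 4.72
18.79 - 14.07 = 4.72
Common difference d = 4.72.
First term a = 9.35.
Formula: S_i = 9.35 + 4.72*i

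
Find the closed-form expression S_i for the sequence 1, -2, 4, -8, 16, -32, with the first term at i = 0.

Check ratios: -2 / 1 = -2.0
Common ratio r = -2.
First term a = 1.
Formula: S_i = 1 * (-2)^i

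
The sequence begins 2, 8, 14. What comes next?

Differences: 8 - 2 = 6
This is an arithmetic sequence with common difference d = 6.
Next term = 14 + 6 = 20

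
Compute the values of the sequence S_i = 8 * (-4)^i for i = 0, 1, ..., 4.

This is a geometric sequence.
i=0: S_0 = 8 * (-4)^0 = 8
i=1: S_1 = 8 * (-4)^1 = -32
i=2: S_2 = 8 * (-4)^2 = 128
i=3: S_3 = 8 * (-4)^3 = -512
i=4: S_4 = 8 * (-4)^4 = 2048
The first 5 terms are: [8, -32, 128, -512, 2048]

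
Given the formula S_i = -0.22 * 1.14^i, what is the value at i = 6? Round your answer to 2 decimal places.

S_6 = -0.22 * 1.14^6 ≈ -0.22 * 2.195 ≈ -0.48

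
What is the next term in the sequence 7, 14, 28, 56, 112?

Ratios: 14 / 7 = 2.0
This is a geometric sequence with common ratio r = 2.
Next term = 112 * 2 = 224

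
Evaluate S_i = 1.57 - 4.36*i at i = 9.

S_9 = 1.57 + -4.36*9 = 1.57 + -39.24 = -37.67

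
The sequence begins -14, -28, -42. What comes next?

Differences: -28 - -14 = -14
This is an arithmetic sequence with common difference d = -14.
Next term = -42 + -14 = -56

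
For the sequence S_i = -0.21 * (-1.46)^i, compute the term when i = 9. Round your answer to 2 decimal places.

S_9 = -0.21 * (-1.46)^9 ≈ -0.21 * -30.1423 ≈ 6.33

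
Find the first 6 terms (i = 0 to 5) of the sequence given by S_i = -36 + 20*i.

This is an arithmetic sequence.
i=0: S_0 = -36 + 20*0 = -36
i=1: S_1 = -36 + 20*1 = -16
i=2: S_2 = -36 + 20*2 = 4
i=3: S_3 = -36 + 20*3 = 24
i=4: S_4 = -36 + 20*4 = 44
i=5: S_5 = -36 + 20*5 = 64
The first 6 terms are: [-36, -16, 4, 24, 44, 64]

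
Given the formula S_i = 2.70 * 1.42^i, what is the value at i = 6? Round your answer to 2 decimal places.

S_6 = 2.7 * 1.42^6 ≈ 2.7 * 8.1984 ≈ 22.14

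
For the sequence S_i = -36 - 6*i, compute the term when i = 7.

S_7 = -36 + -6*7 = -36 + -42 = -78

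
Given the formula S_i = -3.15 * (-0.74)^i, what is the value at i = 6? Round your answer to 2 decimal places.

S_6 = -3.15 * (-0.74)^6 ≈ -3.15 * 0.1642 ≈ -0.52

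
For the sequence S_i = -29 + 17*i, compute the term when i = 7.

S_7 = -29 + 17*7 = -29 + 119 = 90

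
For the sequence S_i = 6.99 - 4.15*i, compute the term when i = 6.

S_6 = 6.99 + -4.15*6 = 6.99 + -24.9 = -17.91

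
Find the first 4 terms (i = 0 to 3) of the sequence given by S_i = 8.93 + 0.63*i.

This is an arithmetic sequence.
i=0: S_0 = 8.93 + 0.63*0 = 8.93
i=1: S_1 = 8.93 + 0.63*1 = 9.56
i=2: S_2 = 8.93 + 0.63*2 = 10.19
i=3: S_3 = 8.93 + 0.63*3 = 10.82
The first 4 terms are: [8.93, 9.56, 10.19, 10.82]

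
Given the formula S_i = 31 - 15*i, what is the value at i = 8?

S_8 = 31 + -15*8 = 31 + -120 = -89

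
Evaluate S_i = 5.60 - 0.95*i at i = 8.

S_8 = 5.6 + -0.95*8 = 5.6 + -7.6 = -2.0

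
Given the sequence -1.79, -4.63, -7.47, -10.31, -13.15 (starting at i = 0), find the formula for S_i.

Check differences: -4.63 - -1.79 = -2.84
-7.47 - -4.63 = -2.84
Common difference d = -2.84.
First term a = -1.79.
Formula: S_i = -1.79 - 2.84*i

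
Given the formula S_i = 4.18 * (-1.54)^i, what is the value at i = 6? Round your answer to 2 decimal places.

S_6 = 4.18 * (-1.54)^6 ≈ 4.18 * 13.339 ≈ 55.76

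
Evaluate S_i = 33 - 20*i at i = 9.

S_9 = 33 + -20*9 = 33 + -180 = -147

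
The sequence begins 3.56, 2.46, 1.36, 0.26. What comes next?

Differences: 2.46 - 3.56 = -1.1
This is an arithmetic sequence with common difference d = -1.1.
Next term = 0.26 + -1.1 = -0.84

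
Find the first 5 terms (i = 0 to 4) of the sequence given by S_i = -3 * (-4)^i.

This is a geometric sequence.
i=0: S_0 = -3 * (-4)^0 = -3
i=1: S_1 = -3 * (-4)^1 = 12
i=2: S_2 = -3 * (-4)^2 = -48
i=3: S_3 = -3 * (-4)^3 = 192
i=4: S_4 = -3 * (-4)^4 = -768
The first 5 terms are: [-3, 12, -48, 192, -768]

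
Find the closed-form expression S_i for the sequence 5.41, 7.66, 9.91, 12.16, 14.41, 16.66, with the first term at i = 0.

Check differences: 7.66 - 5.41 = 2.25
9.91 - 7.66 = 2.25
Common difference d = 2.25.
First term a = 5.41.
Formula: S_i = 5.41 + 2.25*i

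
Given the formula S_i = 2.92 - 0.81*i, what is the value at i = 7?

S_7 = 2.92 + -0.81*7 = 2.92 + -5.67 = -2.75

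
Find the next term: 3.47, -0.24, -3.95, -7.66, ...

Differences: -0.24 - 3.47 = -3.71
This is an arithmetic sequence with common difference d = -3.71.
Next term = -7.66 + -3.71 = -11.37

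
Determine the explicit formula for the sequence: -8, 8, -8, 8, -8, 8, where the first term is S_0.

Check ratios: 8 / -8 = -1.0
Common ratio r = -1.
First term a = -8.
Formula: S_i = -8 * (-1)^i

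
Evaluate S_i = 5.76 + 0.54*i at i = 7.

S_7 = 5.76 + 0.54*7 = 5.76 + 3.78 = 9.54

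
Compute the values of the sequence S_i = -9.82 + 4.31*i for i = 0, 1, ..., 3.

This is an arithmetic sequence.
i=0: S_0 = -9.82 + 4.31*0 = -9.82
i=1: S_1 = -9.82 + 4.31*1 = -5.51
i=2: S_2 = -9.82 + 4.31*2 = -1.2
i=3: S_3 = -9.82 + 4.31*3 = 3.11
The first 4 terms are: [-9.82, -5.51, -1.2, 3.11]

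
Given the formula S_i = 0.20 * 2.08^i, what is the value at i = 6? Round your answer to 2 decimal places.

S_6 = 0.2 * 2.08^6 ≈ 0.2 * 80.9804 ≈ 16.2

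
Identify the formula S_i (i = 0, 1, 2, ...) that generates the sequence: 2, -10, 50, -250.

Check ratios: -10 / 2 = -5.0
Common ratio r = -5.
First term a = 2.
Formula: S_i = 2 * (-5)^i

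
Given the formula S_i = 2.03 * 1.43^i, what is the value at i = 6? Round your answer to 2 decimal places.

S_6 = 2.03 * 1.43^6 ≈ 2.03 * 8.551 ≈ 17.36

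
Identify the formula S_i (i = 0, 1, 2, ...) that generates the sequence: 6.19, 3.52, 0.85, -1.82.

Check differences: 3.52 - 6.19 = -2.67
0.85 - 3.52 = -2.67
Common difference d = -2.67.
First term a = 6.19.
Formula: S_i = 6.19 - 2.67*i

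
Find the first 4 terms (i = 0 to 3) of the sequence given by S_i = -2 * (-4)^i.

This is a geometric sequence.
i=0: S_0 = -2 * (-4)^0 = -2
i=1: S_1 = -2 * (-4)^1 = 8
i=2: S_2 = -2 * (-4)^2 = -32
i=3: S_3 = -2 * (-4)^3 = 128
The first 4 terms are: [-2, 8, -32, 128]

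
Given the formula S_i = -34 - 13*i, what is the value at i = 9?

S_9 = -34 + -13*9 = -34 + -117 = -151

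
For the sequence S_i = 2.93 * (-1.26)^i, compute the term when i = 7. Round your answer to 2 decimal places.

S_7 = 2.93 * (-1.26)^7 ≈ 2.93 * -5.0419 ≈ -14.77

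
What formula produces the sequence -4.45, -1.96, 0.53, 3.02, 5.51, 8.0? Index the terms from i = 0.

Check differences: -1.96 - -4.45 = 2.49
0.53 - -1.96 = 2.49
Common difference d = 2.49.
First term a = -4.45.
Formula: S_i = -4.45 + 2.49*i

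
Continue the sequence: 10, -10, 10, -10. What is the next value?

Ratios: -10 / 10 = -1.0
This is a geometric sequence with common ratio r = -1.
Next term = -10 * -1 = 10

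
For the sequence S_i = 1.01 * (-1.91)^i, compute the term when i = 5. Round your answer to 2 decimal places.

S_5 = 1.01 * (-1.91)^5 ≈ 1.01 * -25.4195 ≈ -25.67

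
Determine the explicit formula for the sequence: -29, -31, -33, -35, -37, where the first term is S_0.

Check differences: -31 - -29 = -2
-33 - -31 = -2
Common difference d = -2.
First term a = -29.
Formula: S_i = -29 - 2*i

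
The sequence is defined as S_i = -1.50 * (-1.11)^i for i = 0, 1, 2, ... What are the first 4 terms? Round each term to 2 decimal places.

This is a geometric sequence.
i=0: S_0 = -1.5 * (-1.11)^0 = -1.5
i=1: S_1 = -1.5 * (-1.11)^1 ≈ 1.67
i=2: S_2 = -1.5 * (-1.11)^2 ≈ -1.85
i=3: S_3 = -1.5 * (-1.11)^3 ≈ 2.05
The first 4 terms are: [-1.5, 1.67, -1.85, 2.05]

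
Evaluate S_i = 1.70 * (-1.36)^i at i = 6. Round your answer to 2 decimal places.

S_6 = 1.7 * (-1.36)^6 ≈ 1.7 * 6.3275 ≈ 10.76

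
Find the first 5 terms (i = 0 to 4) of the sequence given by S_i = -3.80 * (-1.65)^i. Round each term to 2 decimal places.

This is a geometric sequence.
i=0: S_0 = -3.8 * (-1.65)^0 = -3.8
i=1: S_1 = -3.8 * (-1.65)^1 = 6.27
i=2: S_2 = -3.8 * (-1.65)^2 ≈ -10.35
i=3: S_3 = -3.8 * (-1.65)^3 ≈ 17.07
i=4: S_4 = -3.8 * (-1.65)^4 ≈ -28.17
The first 5 terms are: [-3.8, 6.27, -10.35, 17.07, -28.17]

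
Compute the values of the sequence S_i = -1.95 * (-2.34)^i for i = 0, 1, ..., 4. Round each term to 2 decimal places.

This is a geometric sequence.
i=0: S_0 = -1.95 * (-2.34)^0 = -1.95
i=1: S_1 = -1.95 * (-2.34)^1 ≈ 4.56
i=2: S_2 = -1.95 * (-2.34)^2 ≈ -10.68
i=3: S_3 = -1.95 * (-2.34)^3 ≈ 24.99
i=4: S_4 = -1.95 * (-2.34)^4 ≈ -58.47
The first 5 terms are: [-1.95, 4.56, -10.68, 24.99, -58.47]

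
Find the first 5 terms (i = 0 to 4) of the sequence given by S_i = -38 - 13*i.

This is an arithmetic sequence.
i=0: S_0 = -38 + -13*0 = -38
i=1: S_1 = -38 + -13*1 = -51
i=2: S_2 = -38 + -13*2 = -64
i=3: S_3 = -38 + -13*3 = -77
i=4: S_4 = -38 + -13*4 = -90
The first 5 terms are: [-38, -51, -64, -77, -90]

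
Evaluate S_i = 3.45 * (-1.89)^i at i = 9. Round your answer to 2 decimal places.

S_9 = 3.45 * (-1.89)^9 ≈ 3.45 * -307.7204 ≈ -1061.64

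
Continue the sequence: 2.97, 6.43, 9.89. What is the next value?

Differences: 6.43 - 2.97 = 3.46
This is an arithmetic sequence with common difference d = 3.46.
Next term = 9.89 + 3.46 = 13.35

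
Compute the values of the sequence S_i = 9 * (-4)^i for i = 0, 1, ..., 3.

This is a geometric sequence.
i=0: S_0 = 9 * (-4)^0 = 9
i=1: S_1 = 9 * (-4)^1 = -36
i=2: S_2 = 9 * (-4)^2 = 144
i=3: S_3 = 9 * (-4)^3 = -576
The first 4 terms are: [9, -36, 144, -576]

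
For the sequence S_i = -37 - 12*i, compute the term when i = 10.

S_10 = -37 + -12*10 = -37 + -120 = -157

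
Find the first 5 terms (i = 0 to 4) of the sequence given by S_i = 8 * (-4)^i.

This is a geometric sequence.
i=0: S_0 = 8 * (-4)^0 = 8
i=1: S_1 = 8 * (-4)^1 = -32
i=2: S_2 = 8 * (-4)^2 = 128
i=3: S_3 = 8 * (-4)^3 = -512
i=4: S_4 = 8 * (-4)^4 = 2048
The first 5 terms are: [8, -32, 128, -512, 2048]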